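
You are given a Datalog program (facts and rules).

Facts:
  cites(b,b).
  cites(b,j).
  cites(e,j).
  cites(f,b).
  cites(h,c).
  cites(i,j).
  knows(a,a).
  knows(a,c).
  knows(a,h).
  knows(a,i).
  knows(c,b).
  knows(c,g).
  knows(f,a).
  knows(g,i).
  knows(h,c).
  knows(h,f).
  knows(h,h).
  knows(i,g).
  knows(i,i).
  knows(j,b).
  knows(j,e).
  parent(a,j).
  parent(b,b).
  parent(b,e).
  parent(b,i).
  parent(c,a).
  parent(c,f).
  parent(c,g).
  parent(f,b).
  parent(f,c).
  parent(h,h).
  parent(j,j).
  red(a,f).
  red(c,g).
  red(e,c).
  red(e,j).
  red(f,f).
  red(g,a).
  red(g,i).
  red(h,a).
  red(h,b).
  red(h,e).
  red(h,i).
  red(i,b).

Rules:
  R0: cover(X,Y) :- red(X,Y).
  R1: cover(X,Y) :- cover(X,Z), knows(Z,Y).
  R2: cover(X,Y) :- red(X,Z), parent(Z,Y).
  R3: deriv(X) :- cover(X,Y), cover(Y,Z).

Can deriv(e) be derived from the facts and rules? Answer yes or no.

yes

round 1: derive cover(a,f) via R0 from red(a,f)
round 1: derive cover(c,g) via R0 from red(c,g)
round 1: derive cover(e,c) via R0 from red(e,c)
round 1: derive cover(e,j) via R0 from red(e,j)
round 1: derive cover(f,f) via R0 from red(f,f)
round 1: derive cover(g,a) via R0 from red(g,a)
round 1: derive cover(g,i) via R0 from red(g,i)
round 1: derive cover(h,a) via R0 from red(h,a)
round 1: derive cover(h,b) via R0 from red(h,b)
round 1: derive cover(h,e) via R0 from red(h,e)
round 1: derive cover(h,i) via R0 from red(h,i)
round 1: derive cover(i,b) via R0 from red(i,b)
round 1: derive cover(a,b) via R2 from red(a,f), parent(f,b)
round 1: derive cover(a,c) via R2 from red(a,f), parent(f,c)
round 1: derive cover(e,a) via R2 from red(e,c), parent(c,a)
round 1: derive cover(e,f) via R2 from red(e,c), parent(c,f)
round 1: derive cover(e,g) via R2 from red(e,c), parent(c,g)
round 1: derive cover(f,b) via R2 from red(f,f), parent(f,b)
round 1: derive cover(f,c) via R2 from red(f,f), parent(f,c)
round 1: derive cover(g,j) via R2 from red(g,a), parent(a,j)
round 1: derive cover(h,j) via R2 from red(h,a), parent(a,j)
round 1: derive cover(i,e) via R2 from red(i,b), parent(b,e)
round 1: derive cover(i,i) via R2 from red(i,b), parent(b,i)
round 2: derive cover(a,a) via R1 from cover(a,f), knows(f,a)
round 2: derive cover(a,g) via R1 from cover(a,c), knows(c,g)
round 2: derive cover(c,i) via R1 from cover(c,g), knows(g,i)
round 2: derive cover(e,b) via R1 from cover(e,c), knows(c,b)
round 2: derive cover(e,e) via R1 from cover(e,j), knows(j,e)
round 2: derive cover(e,h) via R1 from cover(e,a), knows(a,h)
round 2: derive cover(e,i) via R1 from cover(e,a), knows(a,i)
round 2: derive cover(f,a) via R1 from cover(f,f), knows(f,a)
round 2: derive cover(f,g) via R1 from cover(f,c), knows(c,g)
round 2: derive cover(g,b) via R1 from cover(g,j), knows(j,b)
round 2: derive cover(g,c) via R1 from cover(g,a), knows(a,c)
round 2: derive cover(g,e) via R1 from cover(g,j), knows(j,e)
round 2: derive cover(g,g) via R1 from cover(g,i), knows(i,g)
round 2: derive cover(g,h) via R1 from cover(g,a), knows(a,h)
round 2: derive cover(h,c) via R1 from cover(h,a), knows(a,c)
round 2: derive cover(h,g) via R1 from cover(h,i), knows(i,g)
round 2: derive cover(h,h) via R1 from cover(h,a), knows(a,h)
round 2: derive cover(i,g) via R1 from cover(i,i), knows(i,g)
round 2: derive deriv(a) via R3 from cover(a,c), cover(c,g)
round 2: derive deriv(c) via R3 from cover(c,g), cover(g,a)
round 2: derive deriv(e) via R3 from cover(e,a), cover(a,b)
round 2: derive deriv(f) via R3 from cover(f,c), cover(c,g)
round 2: derive deriv(g) via R3 from cover(g,a), cover(a,b)
round 2: derive deriv(h) via R3 from cover(h,a), cover(a,b)
round 2: derive deriv(i) via R3 from cover(i,e), cover(e,a)
round 3: derive cover(a,h) via R1 from cover(a,a), knows(a,h)
round 3: derive cover(a,i) via R1 from cover(a,a), knows(a,i)
round 3: derive cover(f,h) via R1 from cover(f,a), knows(a,h)
round 3: derive cover(f,i) via R1 from cover(f,a), knows(a,i)
round 3: derive cover(g,f) via R1 from cover(g,h), knows(h,f)
round 3: derive cover(h,f) via R1 from cover(h,h), knows(h,f)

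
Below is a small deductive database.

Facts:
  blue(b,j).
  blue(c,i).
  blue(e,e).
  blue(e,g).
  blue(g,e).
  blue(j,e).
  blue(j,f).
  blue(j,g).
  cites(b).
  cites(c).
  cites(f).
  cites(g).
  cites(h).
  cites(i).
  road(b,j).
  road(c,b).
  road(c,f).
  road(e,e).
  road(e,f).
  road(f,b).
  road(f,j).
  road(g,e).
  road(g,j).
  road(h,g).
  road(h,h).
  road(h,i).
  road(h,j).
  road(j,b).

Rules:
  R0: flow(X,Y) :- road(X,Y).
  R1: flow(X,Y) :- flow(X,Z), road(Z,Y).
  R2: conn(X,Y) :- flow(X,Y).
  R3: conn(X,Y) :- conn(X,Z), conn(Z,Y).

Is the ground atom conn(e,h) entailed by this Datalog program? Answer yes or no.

no

round 1: derive flow(b,j) via R0 from road(b,j)
round 1: derive flow(c,b) via R0 from road(c,b)
round 1: derive flow(c,f) via R0 from road(c,f)
round 1: derive flow(e,e) via R0 from road(e,e)
round 1: derive flow(e,f) via R0 from road(e,f)
round 1: derive flow(f,b) via R0 from road(f,b)
round 1: derive flow(f,j) via R0 from road(f,j)
round 1: derive flow(g,e) via R0 from road(g,e)
round 1: derive flow(g,j) via R0 from road(g,j)
round 1: derive flow(h,g) via R0 from road(h,g)
round 1: derive flow(h,h) via R0 from road(h,h)
round 1: derive flow(h,i) via R0 from road(h,i)
round 1: derive flow(h,j) via R0 from road(h,j)
round 1: derive flow(j,b) via R0 from road(j,b)
round 2: derive flow(b,b) via R1 from flow(b,j), road(j,b)
round 2: derive flow(c,j) via R1 from flow(c,b), road(b,j)
round 2: derive flow(e,b) via R1 from flow(e,f), road(f,b)
round 2: derive flow(e,j) via R1 from flow(e,f), road(f,j)
round 2: derive flow(g,b) via R1 from flow(g,j), road(j,b)
round 2: derive flow(g,f) via R1 from flow(g,e), road(e,f)
round 2: derive flow(h,b) via R1 from flow(h,j), road(j,b)
round 2: derive flow(h,e) via R1 from flow(h,g), road(g,e)
round 2: derive flow(j,j) via R1 from flow(j,b), road(b,j)
round 2: derive conn(b,j) via R2 from flow(b,j)
round 2: derive conn(c,b) via R2 from flow(c,b)
round 2: derive conn(c,f) via R2 from flow(c,f)
round 2: derive conn(e,e) via R2 from flow(e,e)
round 2: derive conn(e,f) via R2 from flow(e,f)
round 2: derive conn(f,b) via R2 from flow(f,b)
round 2: derive conn(f,j) via R2 from flow(f,j)
round 2: derive conn(g,e) via R2 from flow(g,e)
round 2: derive conn(g,j) via R2 from flow(g,j)
round 2: derive conn(h,g) via R2 from flow(h,g)
round 2: derive conn(h,h) via R2 from flow(h,h)
round 2: derive conn(h,i) via R2 from flow(h,i)
round 2: derive conn(h,j) via R2 from flow(h,j)
round 2: derive conn(j,b) via R2 from flow(j,b)
round 3: derive flow(h,f) via R1 from flow(h,e), road(e,f)
round 3: derive conn(b,b) via R2 from flow(b,b)
round 3: derive conn(c,j) via R2 from flow(c,j)
round 3: derive conn(e,b) via R2 from flow(e,b)
round 3: derive conn(e,j) via R2 from flow(e,j)
round 3: derive conn(g,b) via R2 from flow(g,b)
round 3: derive conn(g,f) via R2 from flow(g,f)
round 3: derive conn(h,b) via R2 from flow(h,b)
round 3: derive conn(h,e) via R2 from flow(h,e)
round 3: derive conn(j,j) via R2 from flow(j,j)
round 4: derive conn(h,f) via R2 from flow(h,f)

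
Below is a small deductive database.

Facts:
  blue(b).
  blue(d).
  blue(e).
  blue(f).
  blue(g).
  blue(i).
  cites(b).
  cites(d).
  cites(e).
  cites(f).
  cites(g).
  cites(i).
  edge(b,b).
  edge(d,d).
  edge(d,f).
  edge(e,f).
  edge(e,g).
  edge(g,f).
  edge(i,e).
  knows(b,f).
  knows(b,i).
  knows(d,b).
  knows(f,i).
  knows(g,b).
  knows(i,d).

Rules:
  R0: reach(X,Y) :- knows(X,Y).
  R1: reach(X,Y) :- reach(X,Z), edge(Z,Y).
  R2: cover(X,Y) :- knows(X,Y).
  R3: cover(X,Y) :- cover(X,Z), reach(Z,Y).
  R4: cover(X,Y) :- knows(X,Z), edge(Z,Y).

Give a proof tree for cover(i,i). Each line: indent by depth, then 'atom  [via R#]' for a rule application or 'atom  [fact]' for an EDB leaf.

cover(i,i)  [via R3]
  cover(i,f)  [via R4]
    knows(i,d)  [fact]
    edge(d,f)  [fact]
  reach(f,i)  [via R0]
    knows(f,i)  [fact]

round 1: derive reach(b,f) via R0 from knows(b,f)
round 1: derive reach(b,i) via R0 from knows(b,i)
round 1: derive reach(d,b) via R0 from knows(d,b)
round 1: derive reach(f,i) via R0 from knows(f,i)
round 1: derive reach(g,b) via R0 from knows(g,b)
round 1: derive reach(i,d) via R0 from knows(i,d)
round 1: derive cover(b,f) via R2 from knows(b,f)
round 1: derive cover(b,i) via R2 from knows(b,i)
round 1: derive cover(d,b) via R2 from knows(d,b)
round 1: derive cover(f,i) via R2 from knows(f,i)
round 1: derive cover(g,b) via R2 from knows(g,b)
round 1: derive cover(i,d) via R2 from knows(i,d)
round 1: derive cover(b,e) via R4 from knows(b,i), edge(i,e)
round 1: derive cover(f,e) via R4 from knows(f,i), edge(i,e)
round 1: derive cover(i,f) via R4 from knows(i,d), edge(d,f)
round 2: derive reach(b,e) via R1 from reach(b,i), edge(i,e)
round 2: derive reach(f,e) via R1 from reach(f,i), edge(i,e)
round 2: derive reach(i,f) via R1 from reach(i,d), edge(d,f)
round 2: derive cover(b,d) via R3 from cover(b,i), reach(i,d)
round 2: derive cover(d,f) via R3 from cover(d,b), reach(b,f)
round 2: derive cover(d,i) via R3 from cover(d,b), reach(b,i)
round 2: derive cover(f,d) via R3 from cover(f,i), reach(i,d)
round 2: derive cover(g,f) via R3 from cover(g,b), reach(b,f)
round 2: derive cover(g,i) via R3 from cover(g,b), reach(b,i)
round 2: derive cover(i,b) via R3 from cover(i,d), reach(d,b)
round 2: derive cover(i,i) via R3 from cover(i,f), reach(f,i)
round 3: derive reach(b,g) via R1 from reach(b,e), edge(e,g)
round 3: derive reach(f,f) via R1 from reach(f,e), edge(e,f)
round 3: derive reach(f,g) via R1 from reach(f,e), edge(e,g)
round 3: derive cover(b,b) via R3 from cover(b,d), reach(d,b)
round 3: derive cover(d,d) via R3 from cover(d,i), reach(i,d)
round 3: derive cover(d,e) via R3 from cover(d,b), reach(b,e)
round 3: derive cover(f,b) via R3 from cover(f,d), reach(d,b)
round 3: derive cover(f,f) via R3 from cover(f,i), reach(i,f)
round 3: derive cover(g,d) via R3 from cover(g,i), reach(i,d)
round 3: derive cover(g,e) via R3 from cover(g,b), reach(b,e)
round 3: derive cover(i,e) via R3 from cover(i,b), reach(b,e)
round 4: derive cover(b,g) via R3 from cover(b,b), reach(b,g)
round 4: derive cover(d,g) via R3 from cover(d,b), reach(b,g)
round 4: derive cover(f,g) via R3 from cover(f,b), reach(b,g)
round 4: derive cover(g,g) via R3 from cover(g,b), reach(b,g)
round 4: derive cover(i,g) via R3 from cover(i,b), reach(b,g)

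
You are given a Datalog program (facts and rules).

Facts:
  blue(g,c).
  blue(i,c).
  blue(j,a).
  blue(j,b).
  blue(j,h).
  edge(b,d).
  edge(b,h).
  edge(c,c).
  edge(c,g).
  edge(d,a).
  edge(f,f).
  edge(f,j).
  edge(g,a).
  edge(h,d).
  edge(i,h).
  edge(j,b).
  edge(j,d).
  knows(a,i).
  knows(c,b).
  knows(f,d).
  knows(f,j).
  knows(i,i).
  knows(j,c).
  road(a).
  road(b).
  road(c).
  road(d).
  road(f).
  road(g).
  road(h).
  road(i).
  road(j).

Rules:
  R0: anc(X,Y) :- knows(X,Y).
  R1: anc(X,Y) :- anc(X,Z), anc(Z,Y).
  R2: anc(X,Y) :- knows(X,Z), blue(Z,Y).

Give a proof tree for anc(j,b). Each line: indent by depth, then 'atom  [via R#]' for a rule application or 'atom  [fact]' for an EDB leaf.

round 1: derive anc(a,i) via R0 from knows(a,i)
round 1: derive anc(c,b) via R0 from knows(c,b)
round 1: derive anc(f,d) via R0 from knows(f,d)
round 1: derive anc(f,j) via R0 from knows(f,j)
round 1: derive anc(i,i) via R0 from knows(i,i)
round 1: derive anc(j,c) via R0 from knows(j,c)
round 1: derive anc(a,c) via R2 from knows(a,i), blue(i,c)
round 1: derive anc(f,a) via R2 from knows(f,j), blue(j,a)
round 1: derive anc(f,b) via R2 from knows(f,j), blue(j,b)
round 1: derive anc(f,h) via R2 from knows(f,j), blue(j,h)
round 1: derive anc(i,c) via R2 from knows(i,i), blue(i,c)
round 2: derive anc(a,b) via R1 from anc(a,c), anc(c,b)
round 2: derive anc(f,c) via R1 from anc(f,a), anc(a,c)
round 2: derive anc(f,i) via R1 from anc(f,a), anc(a,i)
round 2: derive anc(i,b) via R1 from anc(i,c), anc(c,b)
round 2: derive anc(j,b) via R1 from anc(j,c), anc(c,b)

anc(j,b)  [via R1]
  anc(j,c)  [via R0]
    knows(j,c)  [fact]
  anc(c,b)  [via R0]
    knows(c,b)  [fact]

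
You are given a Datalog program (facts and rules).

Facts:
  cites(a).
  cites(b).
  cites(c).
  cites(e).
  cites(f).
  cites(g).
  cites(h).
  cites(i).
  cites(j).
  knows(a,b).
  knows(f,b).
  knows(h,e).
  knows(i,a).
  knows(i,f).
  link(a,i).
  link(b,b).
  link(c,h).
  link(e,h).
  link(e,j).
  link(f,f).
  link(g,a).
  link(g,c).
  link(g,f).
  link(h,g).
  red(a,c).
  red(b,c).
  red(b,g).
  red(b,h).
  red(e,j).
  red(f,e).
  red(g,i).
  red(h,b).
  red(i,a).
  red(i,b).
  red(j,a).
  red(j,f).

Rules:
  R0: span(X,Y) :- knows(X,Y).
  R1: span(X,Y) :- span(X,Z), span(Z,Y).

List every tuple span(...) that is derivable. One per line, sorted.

round 1: derive span(a,b) via R0 from knows(a,b)
round 1: derive span(f,b) via R0 from knows(f,b)
round 1: derive span(h,e) via R0 from knows(h,e)
round 1: derive span(i,a) via R0 from knows(i,a)
round 1: derive span(i,f) via R0 from knows(i,f)
round 2: derive span(i,b) via R1 from span(i,a), span(a,b)

span(a,b)
span(f,b)
span(h,e)
span(i,a)
span(i,b)
span(i,f)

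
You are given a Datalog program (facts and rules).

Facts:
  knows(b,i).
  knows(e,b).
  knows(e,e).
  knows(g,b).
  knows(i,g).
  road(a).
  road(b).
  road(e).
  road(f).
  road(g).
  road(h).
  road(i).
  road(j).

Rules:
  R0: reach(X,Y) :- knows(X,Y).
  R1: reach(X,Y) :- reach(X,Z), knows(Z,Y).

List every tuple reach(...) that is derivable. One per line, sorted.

reach(b,b)
reach(b,g)
reach(b,i)
reach(e,b)
reach(e,e)
reach(e,g)
reach(e,i)
reach(g,b)
reach(g,g)
reach(g,i)
reach(i,b)
reach(i,g)
reach(i,i)

round 1: derive reach(b,i) via R0 from knows(b,i)
round 1: derive reach(e,b) via R0 from knows(e,b)
round 1: derive reach(e,e) via R0 from knows(e,e)
round 1: derive reach(g,b) via R0 from knows(g,b)
round 1: derive reach(i,g) via R0 from knows(i,g)
round 2: derive reach(b,g) via R1 from reach(b,i), knows(i,g)
round 2: derive reach(e,i) via R1 from reach(e,b), knows(b,i)
round 2: derive reach(g,i) via R1 from reach(g,b), knows(b,i)
round 2: derive reach(i,b) via R1 from reach(i,g), knows(g,b)
round 3: derive reach(b,b) via R1 from reach(b,g), knows(g,b)
round 3: derive reach(e,g) via R1 from reach(e,i), knows(i,g)
round 3: derive reach(g,g) via R1 from reach(g,i), knows(i,g)
round 3: derive reach(i,i) via R1 from reach(i,b), knows(b,i)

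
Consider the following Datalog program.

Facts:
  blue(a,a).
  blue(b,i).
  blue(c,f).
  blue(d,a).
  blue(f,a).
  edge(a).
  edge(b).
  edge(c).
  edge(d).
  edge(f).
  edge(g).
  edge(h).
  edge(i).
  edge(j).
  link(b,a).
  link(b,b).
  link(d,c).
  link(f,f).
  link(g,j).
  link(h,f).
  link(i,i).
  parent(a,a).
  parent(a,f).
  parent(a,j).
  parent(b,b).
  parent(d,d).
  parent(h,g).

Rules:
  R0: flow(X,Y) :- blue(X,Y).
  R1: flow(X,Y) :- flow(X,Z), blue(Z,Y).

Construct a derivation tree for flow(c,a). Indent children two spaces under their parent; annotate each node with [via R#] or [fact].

round 1: derive flow(a,a) via R0 from blue(a,a)
round 1: derive flow(b,i) via R0 from blue(b,i)
round 1: derive flow(c,f) via R0 from blue(c,f)
round 1: derive flow(d,a) via R0 from blue(d,a)
round 1: derive flow(f,a) via R0 from blue(f,a)
round 2: derive flow(c,a) via R1 from flow(c,f), blue(f,a)

flow(c,a)  [via R1]
  flow(c,f)  [via R0]
    blue(c,f)  [fact]
  blue(f,a)  [fact]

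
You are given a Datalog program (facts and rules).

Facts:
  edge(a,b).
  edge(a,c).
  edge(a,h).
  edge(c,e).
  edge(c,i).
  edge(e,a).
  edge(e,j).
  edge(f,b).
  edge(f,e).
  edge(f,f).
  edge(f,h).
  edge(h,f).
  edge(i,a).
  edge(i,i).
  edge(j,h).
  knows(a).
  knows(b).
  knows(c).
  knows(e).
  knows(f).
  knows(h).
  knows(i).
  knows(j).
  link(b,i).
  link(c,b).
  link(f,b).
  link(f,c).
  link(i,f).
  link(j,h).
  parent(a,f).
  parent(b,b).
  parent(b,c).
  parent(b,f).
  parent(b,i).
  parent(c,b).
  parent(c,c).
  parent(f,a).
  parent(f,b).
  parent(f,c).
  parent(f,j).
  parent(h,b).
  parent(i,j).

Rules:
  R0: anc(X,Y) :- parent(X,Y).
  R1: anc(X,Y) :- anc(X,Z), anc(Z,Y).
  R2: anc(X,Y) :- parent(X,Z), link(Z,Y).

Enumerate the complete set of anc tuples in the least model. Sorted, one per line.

round 1: derive anc(a,f) via R0 from parent(a,f)
round 1: derive anc(b,b) via R0 from parent(b,b)
round 1: derive anc(b,c) via R0 from parent(b,c)
round 1: derive anc(b,f) via R0 from parent(b,f)
round 1: derive anc(b,i) via R0 from parent(b,i)
round 1: derive anc(c,b) via R0 from parent(c,b)
round 1: derive anc(c,c) via R0 from parent(c,c)
round 1: derive anc(f,a) via R0 from parent(f,a)
round 1: derive anc(f,b) via R0 from parent(f,b)
round 1: derive anc(f,c) via R0 from parent(f,c)
round 1: derive anc(f,j) via R0 from parent(f,j)
round 1: derive anc(h,b) via R0 from parent(h,b)
round 1: derive anc(i,j) via R0 from parent(i,j)
round 1: derive anc(a,b) via R2 from parent(a,f), link(f,b)
round 1: derive anc(a,c) via R2 from parent(a,f), link(f,c)
round 1: derive anc(c,i) via R2 from parent(c,b), link(b,i)
round 1: derive anc(f,h) via R2 from parent(f,j), link(j,h)
round 1: derive anc(f,i) via R2 from parent(f,b), link(b,i)
round 1: derive anc(h,i) via R2 from parent(h,b), link(b,i)
round 1: derive anc(i,h) via R2 from parent(i,j), link(j,h)
round 2: derive anc(a,a) via R1 from anc(a,f), anc(f,a)
round 2: derive anc(a,h) via R1 from anc(a,f), anc(f,h)
round 2: derive anc(a,i) via R1 from anc(a,b), anc(b,i)
round 2: derive anc(a,j) via R1 from anc(a,f), anc(f,j)
round 2: derive anc(b,a) via R1 from anc(b,f), anc(f,a)
round 2: derive anc(b,h) via R1 from anc(b,f), anc(f,h)
round 2: derive anc(b,j) via R1 from anc(b,f), anc(f,j)
round 2: derive anc(c,f) via R1 from anc(c,b), anc(b,f)
round 2: derive anc(c,h) via R1 from anc(c,i), anc(i,h)
round 2: derive anc(c,j) via R1 from anc(c,i), anc(i,j)
round 2: derive anc(f,f) via R1 from anc(f,a), anc(a,f)
round 2: derive anc(h,c) via R1 from anc(h,b), anc(b,c)
round 2: derive anc(h,f) via R1 from anc(h,b), anc(b,f)
round 2: derive anc(h,h) via R1 from anc(h,i), anc(i,h)
round 2: derive anc(h,j) via R1 from anc(h,i), anc(i,j)
round 2: derive anc(i,b) via R1 from anc(i,h), anc(h,b)
round 2: derive anc(i,i) via R1 from anc(i,h), anc(h,i)
round 3: derive anc(c,a) via R1 from anc(c,b), anc(b,a)
round 3: derive anc(h,a) via R1 from anc(h,b), anc(b,a)
round 3: derive anc(i,a) via R1 from anc(i,b), anc(b,a)
round 3: derive anc(i,c) via R1 from anc(i,b), anc(b,c)
round 3: derive anc(i,f) via R1 from anc(i,b), anc(b,f)

anc(a,a)
anc(a,b)
anc(a,c)
anc(a,f)
anc(a,h)
anc(a,i)
anc(a,j)
anc(b,a)
anc(b,b)
anc(b,c)
anc(b,f)
anc(b,h)
anc(b,i)
anc(b,j)
anc(c,a)
anc(c,b)
anc(c,c)
anc(c,f)
anc(c,h)
anc(c,i)
anc(c,j)
anc(f,a)
anc(f,b)
anc(f,c)
anc(f,f)
anc(f,h)
anc(f,i)
anc(f,j)
anc(h,a)
anc(h,b)
anc(h,c)
anc(h,f)
anc(h,h)
anc(h,i)
anc(h,j)
anc(i,a)
anc(i,b)
anc(i,c)
anc(i,f)
anc(i,h)
anc(i,i)
anc(i,j)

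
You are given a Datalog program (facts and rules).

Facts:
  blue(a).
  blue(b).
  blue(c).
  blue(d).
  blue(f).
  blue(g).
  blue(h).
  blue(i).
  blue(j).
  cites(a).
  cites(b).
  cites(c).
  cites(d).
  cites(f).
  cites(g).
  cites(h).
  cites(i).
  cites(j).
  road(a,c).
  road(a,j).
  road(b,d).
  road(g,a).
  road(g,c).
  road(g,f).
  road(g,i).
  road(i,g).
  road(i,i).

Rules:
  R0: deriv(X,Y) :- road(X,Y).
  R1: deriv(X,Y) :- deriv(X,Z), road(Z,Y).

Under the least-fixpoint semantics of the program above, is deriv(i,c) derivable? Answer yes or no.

yes

round 1: derive deriv(a,c) via R0 from road(a,c)
round 1: derive deriv(a,j) via R0 from road(a,j)
round 1: derive deriv(b,d) via R0 from road(b,d)
round 1: derive deriv(g,a) via R0 from road(g,a)
round 1: derive deriv(g,c) via R0 from road(g,c)
round 1: derive deriv(g,f) via R0 from road(g,f)
round 1: derive deriv(g,i) via R0 from road(g,i)
round 1: derive deriv(i,g) via R0 from road(i,g)
round 1: derive deriv(i,i) via R0 from road(i,i)
round 2: derive deriv(g,g) via R1 from deriv(g,i), road(i,g)
round 2: derive deriv(g,j) via R1 from deriv(g,a), road(a,j)
round 2: derive deriv(i,a) via R1 from deriv(i,g), road(g,a)
round 2: derive deriv(i,c) via R1 from deriv(i,g), road(g,c)
round 2: derive deriv(i,f) via R1 from deriv(i,g), road(g,f)
round 3: derive deriv(i,j) via R1 from deriv(i,a), road(a,j)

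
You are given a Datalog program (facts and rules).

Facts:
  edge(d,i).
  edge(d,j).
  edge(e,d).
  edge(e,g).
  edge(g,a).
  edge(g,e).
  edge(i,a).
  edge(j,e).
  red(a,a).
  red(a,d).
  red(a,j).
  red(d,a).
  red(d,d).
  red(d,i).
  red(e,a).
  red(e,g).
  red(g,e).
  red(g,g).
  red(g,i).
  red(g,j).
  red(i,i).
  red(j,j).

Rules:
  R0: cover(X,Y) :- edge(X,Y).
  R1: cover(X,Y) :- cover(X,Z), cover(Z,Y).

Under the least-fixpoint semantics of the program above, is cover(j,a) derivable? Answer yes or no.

round 1: derive cover(d,i) via R0 from edge(d,i)
round 1: derive cover(d,j) via R0 from edge(d,j)
round 1: derive cover(e,d) via R0 from edge(e,d)
round 1: derive cover(e,g) via R0 from edge(e,g)
round 1: derive cover(g,a) via R0 from edge(g,a)
round 1: derive cover(g,e) via R0 from edge(g,e)
round 1: derive cover(i,a) via R0 from edge(i,a)
round 1: derive cover(j,e) via R0 from edge(j,e)
round 2: derive cover(d,a) via R1 from cover(d,i), cover(i,a)
round 2: derive cover(d,e) via R1 from cover(d,j), cover(j,e)
round 2: derive cover(e,a) via R1 from cover(e,g), cover(g,a)
round 2: derive cover(e,e) via R1 from cover(e,g), cover(g,e)
round 2: derive cover(e,i) via R1 from cover(e,d), cover(d,i)
round 2: derive cover(e,j) via R1 from cover(e,d), cover(d,j)
round 2: derive cover(g,d) via R1 from cover(g,e), cover(e,d)
round 2: derive cover(g,g) via R1 from cover(g,e), cover(e,g)
round 2: derive cover(j,d) via R1 from cover(j,e), cover(e,d)
round 2: derive cover(j,g) via R1 from cover(j,e), cover(e,g)
round 3: derive cover(d,d) via R1 from cover(d,e), cover(e,d)
round 3: derive cover(d,g) via R1 from cover(d,e), cover(e,g)
round 3: derive cover(g,i) via R1 from cover(g,d), cover(d,i)
round 3: derive cover(g,j) via R1 from cover(g,d), cover(d,j)
round 3: derive cover(j,a) via R1 from cover(j,d), cover(d,a)
round 3: derive cover(j,i) via R1 from cover(j,d), cover(d,i)
round 3: derive cover(j,j) via R1 from cover(j,d), cover(d,j)

yes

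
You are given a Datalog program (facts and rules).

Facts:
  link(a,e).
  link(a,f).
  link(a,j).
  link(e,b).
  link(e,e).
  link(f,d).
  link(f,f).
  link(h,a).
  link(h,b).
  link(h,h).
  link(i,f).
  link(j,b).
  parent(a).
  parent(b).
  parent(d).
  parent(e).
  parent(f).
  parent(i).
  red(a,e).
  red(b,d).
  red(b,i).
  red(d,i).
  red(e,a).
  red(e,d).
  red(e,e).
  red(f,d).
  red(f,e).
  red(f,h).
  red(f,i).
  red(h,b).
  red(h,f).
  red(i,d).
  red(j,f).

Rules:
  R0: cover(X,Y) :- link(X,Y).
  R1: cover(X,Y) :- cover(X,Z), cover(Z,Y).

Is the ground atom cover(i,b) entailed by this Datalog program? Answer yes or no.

round 1: derive cover(a,e) via R0 from link(a,e)
round 1: derive cover(a,f) via R0 from link(a,f)
round 1: derive cover(a,j) via R0 from link(a,j)
round 1: derive cover(e,b) via R0 from link(e,b)
round 1: derive cover(e,e) via R0 from link(e,e)
round 1: derive cover(f,d) via R0 from link(f,d)
round 1: derive cover(f,f) via R0 from link(f,f)
round 1: derive cover(h,a) via R0 from link(h,a)
round 1: derive cover(h,b) via R0 from link(h,b)
round 1: derive cover(h,h) via R0 from link(h,h)
round 1: derive cover(i,f) via R0 from link(i,f)
round 1: derive cover(j,b) via R0 from link(j,b)
round 2: derive cover(a,b) via R1 from cover(a,e), cover(e,b)
round 2: derive cover(a,d) via R1 from cover(a,f), cover(f,d)
round 2: derive cover(h,e) via R1 from cover(h,a), cover(a,e)
round 2: derive cover(h,f) via R1 from cover(h,a), cover(a,f)
round 2: derive cover(h,j) via R1 from cover(h,a), cover(a,j)
round 2: derive cover(i,d) via R1 from cover(i,f), cover(f,d)
round 3: derive cover(h,d) via R1 from cover(h,a), cover(a,d)

no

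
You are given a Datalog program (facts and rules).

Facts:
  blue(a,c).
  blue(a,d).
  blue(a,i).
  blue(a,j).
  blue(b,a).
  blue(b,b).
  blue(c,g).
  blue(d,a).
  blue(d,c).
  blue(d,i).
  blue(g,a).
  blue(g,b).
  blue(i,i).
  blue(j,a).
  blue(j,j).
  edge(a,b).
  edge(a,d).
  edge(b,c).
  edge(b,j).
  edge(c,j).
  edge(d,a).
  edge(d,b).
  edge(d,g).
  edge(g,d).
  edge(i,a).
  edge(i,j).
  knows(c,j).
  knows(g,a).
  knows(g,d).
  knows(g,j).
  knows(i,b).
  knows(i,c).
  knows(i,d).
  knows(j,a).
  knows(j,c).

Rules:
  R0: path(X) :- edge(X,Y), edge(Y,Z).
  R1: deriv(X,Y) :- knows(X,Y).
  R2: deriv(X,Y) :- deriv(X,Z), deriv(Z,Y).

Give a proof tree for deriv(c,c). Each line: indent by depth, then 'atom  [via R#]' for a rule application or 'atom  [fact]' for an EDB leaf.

deriv(c,c)  [via R2]
  deriv(c,j)  [via R1]
    knows(c,j)  [fact]
  deriv(j,c)  [via R1]
    knows(j,c)  [fact]

round 1: derive deriv(c,j) via R1 from knows(c,j)
round 1: derive deriv(g,a) via R1 from knows(g,a)
round 1: derive deriv(g,d) via R1 from knows(g,d)
round 1: derive deriv(g,j) via R1 from knows(g,j)
round 1: derive deriv(i,b) via R1 from knows(i,b)
round 1: derive deriv(i,c) via R1 from knows(i,c)
round 1: derive deriv(i,d) via R1 from knows(i,d)
round 1: derive deriv(j,a) via R1 from knows(j,a)
round 1: derive deriv(j,c) via R1 from knows(j,c)
round 2: derive deriv(c,a) via R2 from deriv(c,j), deriv(j,a)
round 2: derive deriv(c,c) via R2 from deriv(c,j), deriv(j,c)
round 2: derive deriv(g,c) via R2 from deriv(g,j), deriv(j,c)
round 2: derive deriv(i,j) via R2 from deriv(i,c), deriv(c,j)
round 2: derive deriv(j,j) via R2 from deriv(j,c), deriv(c,j)
round 3: derive deriv(i,a) via R2 from deriv(i,c), deriv(c,a)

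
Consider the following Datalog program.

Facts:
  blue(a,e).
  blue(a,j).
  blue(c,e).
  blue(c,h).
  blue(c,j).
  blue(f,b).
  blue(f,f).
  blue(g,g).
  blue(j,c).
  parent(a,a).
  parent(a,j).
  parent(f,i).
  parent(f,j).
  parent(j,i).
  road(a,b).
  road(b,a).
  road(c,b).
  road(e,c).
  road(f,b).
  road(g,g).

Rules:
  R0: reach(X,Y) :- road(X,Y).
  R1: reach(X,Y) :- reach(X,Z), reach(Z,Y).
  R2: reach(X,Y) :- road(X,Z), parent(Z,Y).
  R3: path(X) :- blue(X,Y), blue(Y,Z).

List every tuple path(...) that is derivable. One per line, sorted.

path(a)
path(c)
path(f)
path(g)
path(j)

round 1: derive path(a) via R3 from blue(a,j), blue(j,c)
round 1: derive path(c) via R3 from blue(c,j), blue(j,c)
round 1: derive path(f) via R3 from blue(f,f), blue(f,b)
round 1: derive path(g) via R3 from blue(g,g), blue(g,g)
round 1: derive path(j) via R3 from blue(j,c), blue(c,e)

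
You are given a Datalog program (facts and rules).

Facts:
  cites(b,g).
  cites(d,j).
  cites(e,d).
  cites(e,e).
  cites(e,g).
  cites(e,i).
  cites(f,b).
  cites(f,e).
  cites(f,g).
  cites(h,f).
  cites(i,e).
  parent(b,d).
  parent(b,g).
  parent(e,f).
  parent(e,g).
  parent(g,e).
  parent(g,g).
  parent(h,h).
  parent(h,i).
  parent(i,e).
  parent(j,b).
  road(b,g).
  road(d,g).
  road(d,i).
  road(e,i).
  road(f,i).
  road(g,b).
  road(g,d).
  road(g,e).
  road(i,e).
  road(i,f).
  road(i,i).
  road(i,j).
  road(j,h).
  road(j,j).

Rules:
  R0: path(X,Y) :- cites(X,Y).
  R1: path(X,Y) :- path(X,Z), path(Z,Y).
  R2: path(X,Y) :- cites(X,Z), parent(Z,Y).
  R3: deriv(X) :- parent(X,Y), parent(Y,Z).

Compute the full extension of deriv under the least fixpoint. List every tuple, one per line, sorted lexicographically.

deriv(b)
deriv(e)
deriv(g)
deriv(h)
deriv(i)
deriv(j)

round 1: derive deriv(b) via R3 from parent(b,g), parent(g,e)
round 1: derive deriv(e) via R3 from parent(e,g), parent(g,e)
round 1: derive deriv(g) via R3 from parent(g,e), parent(e,f)
round 1: derive deriv(h) via R3 from parent(h,h), parent(h,h)
round 1: derive deriv(i) via R3 from parent(i,e), parent(e,f)
round 1: derive deriv(j) via R3 from parent(j,b), parent(b,d)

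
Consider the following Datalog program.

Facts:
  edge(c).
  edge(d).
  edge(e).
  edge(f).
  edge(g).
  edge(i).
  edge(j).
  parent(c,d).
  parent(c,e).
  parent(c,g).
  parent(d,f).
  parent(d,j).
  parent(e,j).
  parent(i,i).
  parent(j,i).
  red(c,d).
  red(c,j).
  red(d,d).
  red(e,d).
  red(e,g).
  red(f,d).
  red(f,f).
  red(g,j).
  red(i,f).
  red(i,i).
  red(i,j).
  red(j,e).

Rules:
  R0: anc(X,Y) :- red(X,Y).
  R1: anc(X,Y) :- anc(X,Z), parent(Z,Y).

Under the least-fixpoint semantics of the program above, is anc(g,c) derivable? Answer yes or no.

round 1: derive anc(c,d) via R0 from red(c,d)
round 1: derive anc(c,j) via R0 from red(c,j)
round 1: derive anc(d,d) via R0 from red(d,d)
round 1: derive anc(e,d) via R0 from red(e,d)
round 1: derive anc(e,g) via R0 from red(e,g)
round 1: derive anc(f,d) via R0 from red(f,d)
round 1: derive anc(f,f) via R0 from red(f,f)
round 1: derive anc(g,j) via R0 from red(g,j)
round 1: derive anc(i,f) via R0 from red(i,f)
round 1: derive anc(i,i) via R0 from red(i,i)
round 1: derive anc(i,j) via R0 from red(i,j)
round 1: derive anc(j,e) via R0 from red(j,e)
round 2: derive anc(c,f) via R1 from anc(c,d), parent(d,f)
round 2: derive anc(c,i) via R1 from anc(c,j), parent(j,i)
round 2: derive anc(d,f) via R1 from anc(d,d), parent(d,f)
round 2: derive anc(d,j) via R1 from anc(d,d), parent(d,j)
round 2: derive anc(e,f) via R1 from anc(e,d), parent(d,f)
round 2: derive anc(e,j) via R1 from anc(e,d), parent(d,j)
round 2: derive anc(f,j) via R1 from anc(f,d), parent(d,j)
round 2: derive anc(g,i) via R1 from anc(g,j), parent(j,i)
round 2: derive anc(j,j) via R1 from anc(j,e), parent(e,j)
round 3: derive anc(d,i) via R1 from anc(d,j), parent(j,i)
round 3: derive anc(e,i) via R1 from anc(e,j), parent(j,i)
round 3: derive anc(f,i) via R1 from anc(f,j), parent(j,i)
round 3: derive anc(j,i) via R1 from anc(j,j), parent(j,i)

no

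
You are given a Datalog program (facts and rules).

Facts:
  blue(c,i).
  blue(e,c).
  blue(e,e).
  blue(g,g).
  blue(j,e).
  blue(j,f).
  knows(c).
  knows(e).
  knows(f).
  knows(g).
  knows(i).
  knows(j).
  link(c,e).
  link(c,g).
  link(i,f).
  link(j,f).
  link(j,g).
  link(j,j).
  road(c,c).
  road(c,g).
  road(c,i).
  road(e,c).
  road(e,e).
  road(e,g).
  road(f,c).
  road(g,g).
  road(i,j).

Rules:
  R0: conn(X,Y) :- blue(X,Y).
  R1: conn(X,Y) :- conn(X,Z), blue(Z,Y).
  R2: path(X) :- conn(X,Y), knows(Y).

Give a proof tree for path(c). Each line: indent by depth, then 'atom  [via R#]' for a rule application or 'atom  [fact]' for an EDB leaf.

path(c)  [via R2]
  conn(c,i)  [via R0]
    blue(c,i)  [fact]
  knows(i)  [fact]

round 1: derive conn(c,i) via R0 from blue(c,i)
round 1: derive conn(e,c) via R0 from blue(e,c)
round 1: derive conn(e,e) via R0 from blue(e,e)
round 1: derive conn(g,g) via R0 from blue(g,g)
round 1: derive conn(j,e) via R0 from blue(j,e)
round 1: derive conn(j,f) via R0 from blue(j,f)
round 2: derive conn(e,i) via R1 from conn(e,c), blue(c,i)
round 2: derive conn(j,c) via R1 from conn(j,e), blue(e,c)
round 2: derive path(c) via R2 from conn(c,i), knows(i)
round 2: derive path(e) via R2 from conn(e,c), knows(c)
round 2: derive path(g) via R2 from conn(g,g), knows(g)
round 2: derive path(j) via R2 from conn(j,e), knows(e)
round 3: derive conn(j,i) via R1 from conn(j,c), blue(c,i)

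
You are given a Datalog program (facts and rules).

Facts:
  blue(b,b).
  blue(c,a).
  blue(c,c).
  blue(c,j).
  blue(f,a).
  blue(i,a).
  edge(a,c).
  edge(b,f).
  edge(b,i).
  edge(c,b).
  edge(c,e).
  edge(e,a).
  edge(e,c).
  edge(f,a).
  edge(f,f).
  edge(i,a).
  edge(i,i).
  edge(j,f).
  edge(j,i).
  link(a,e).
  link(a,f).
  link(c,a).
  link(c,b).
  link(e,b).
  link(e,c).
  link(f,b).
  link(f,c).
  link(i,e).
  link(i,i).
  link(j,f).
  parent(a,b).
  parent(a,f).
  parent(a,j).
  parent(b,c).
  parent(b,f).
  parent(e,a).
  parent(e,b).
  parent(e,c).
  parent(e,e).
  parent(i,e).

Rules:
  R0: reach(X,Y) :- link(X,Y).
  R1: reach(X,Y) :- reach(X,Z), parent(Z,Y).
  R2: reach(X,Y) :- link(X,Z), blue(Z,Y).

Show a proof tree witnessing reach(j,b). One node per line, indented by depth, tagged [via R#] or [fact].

round 1: derive reach(a,e) via R0 from link(a,e)
round 1: derive reach(a,f) via R0 from link(a,f)
round 1: derive reach(c,a) via R0 from link(c,a)
round 1: derive reach(c,b) via R0 from link(c,b)
round 1: derive reach(e,b) via R0 from link(e,b)
round 1: derive reach(e,c) via R0 from link(e,c)
round 1: derive reach(f,b) via R0 from link(f,b)
round 1: derive reach(f,c) via R0 from link(f,c)
round 1: derive reach(i,e) via R0 from link(i,e)
round 1: derive reach(i,i) via R0 from link(i,i)
round 1: derive reach(j,f) via R0 from link(j,f)
round 1: derive reach(a,a) via R2 from link(a,f), blue(f,a)
round 1: derive reach(e,a) via R2 from link(e,c), blue(c,a)
round 1: derive reach(e,j) via R2 from link(e,c), blue(c,j)
round 1: derive reach(f,a) via R2 from link(f,c), blue(c,a)
round 1: derive reach(f,j) via R2 from link(f,c), blue(c,j)
round 1: derive reach(i,a) via R2 from link(i,i), blue(i,a)
round 1: derive reach(j,a) via R2 from link(j,f), blue(f,a)
round 2: derive reach(a,b) via R1 from reach(a,a), parent(a,b)
round 2: derive reach(a,c) via R1 from reach(a,e), parent(e,c)
round 2: derive reach(a,j) via R1 from reach(a,a), parent(a,j)
round 2: derive reach(c,c) via R1 from reach(c,b), parent(b,c)
round 2: derive reach(c,f) via R1 from reach(c,a), parent(a,f)
round 2: derive reach(c,j) via R1 from reach(c,a), parent(a,j)
round 2: derive reach(e,f) via R1 from reach(e,a), parent(a,f)
round 2: derive reach(f,f) via R1 from reach(f,a), parent(a,f)
round 2: derive reach(i,b) via R1 from reach(i,a), parent(a,b)
round 2: derive reach(i,c) via R1 from reach(i,e), parent(e,c)
round 2: derive reach(i,f) via R1 from reach(i,a), parent(a,f)
round 2: derive reach(i,j) via R1 from reach(i,a), parent(a,j)
round 2: derive reach(j,b) via R1 from reach(j,a), parent(a,b)
round 2: derive reach(j,j) via R1 from reach(j,a), parent(a,j)
round 3: derive reach(j,c) via R1 from reach(j,b), parent(b,c)

reach(j,b)  [via R1]
  reach(j,a)  [via R2]
    link(j,f)  [fact]
    blue(f,a)  [fact]
  parent(a,b)  [fact]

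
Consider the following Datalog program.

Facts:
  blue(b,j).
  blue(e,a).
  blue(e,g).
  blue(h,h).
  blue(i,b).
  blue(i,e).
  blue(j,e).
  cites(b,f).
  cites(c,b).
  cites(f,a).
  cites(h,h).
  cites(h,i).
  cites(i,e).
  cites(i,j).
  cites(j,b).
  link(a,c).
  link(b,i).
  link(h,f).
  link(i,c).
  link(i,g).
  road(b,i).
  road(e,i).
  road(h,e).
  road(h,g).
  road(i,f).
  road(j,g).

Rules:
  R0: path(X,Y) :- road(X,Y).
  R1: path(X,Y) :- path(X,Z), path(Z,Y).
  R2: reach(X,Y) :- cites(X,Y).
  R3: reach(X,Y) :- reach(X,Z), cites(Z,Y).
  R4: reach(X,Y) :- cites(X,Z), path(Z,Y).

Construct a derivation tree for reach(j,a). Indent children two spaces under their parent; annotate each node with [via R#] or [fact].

reach(j,a)  [via R3]
  reach(j,f)  [via R3]
    reach(j,b)  [via R2]
      cites(j,b)  [fact]
    cites(b,f)  [fact]
  cites(f,a)  [fact]

round 1: derive path(b,i) via R0 from road(b,i)
round 1: derive path(e,i) via R0 from road(e,i)
round 1: derive path(h,e) via R0 from road(h,e)
round 1: derive path(h,g) via R0 from road(h,g)
round 1: derive path(i,f) via R0 from road(i,f)
round 1: derive path(j,g) via R0 from road(j,g)
round 1: derive reach(b,f) via R2 from cites(b,f)
round 1: derive reach(c,b) via R2 from cites(c,b)
round 1: derive reach(f,a) via R2 from cites(f,a)
round 1: derive reach(h,h) via R2 from cites(h,h)
round 1: derive reach(h,i) via R2 from cites(h,i)
round 1: derive reach(i,e) via R2 from cites(i,e)
round 1: derive reach(i,j) via R2 from cites(i,j)
round 1: derive reach(j,b) via R2 from cites(j,b)
round 2: derive path(b,f) via R1 from path(b,i), path(i,f)
round 2: derive path(e,f) via R1 from path(e,i), path(i,f)
round 2: derive path(h,i) via R1 from path(h,e), path(e,i)
round 2: derive reach(b,a) via R3 from reach(b,f), cites(f,a)
round 2: derive reach(c,f) via R3 from reach(c,b), cites(b,f)
round 2: derive reach(h,e) via R3 from reach(h,i), cites(i,e)
round 2: derive reach(h,j) via R3 from reach(h,i), cites(i,j)
round 2: derive reach(i,b) via R3 from reach(i,j), cites(j,b)
round 2: derive reach(j,f) via R3 from reach(j,b), cites(b,f)
round 2: derive reach(c,i) via R4 from cites(c,b), path(b,i)
round 2: derive reach(h,f) via R4 from cites(h,i), path(i,f)
round 2: derive reach(h,g) via R4 from cites(h,h), path(h,g)
round 2: derive reach(i,g) via R4 from cites(i,j), path(j,g)
round 2: derive reach(i,i) via R4 from cites(i,e), path(e,i)
round 2: derive reach(j,i) via R4 from cites(j,b), path(b,i)
round 3: derive path(h,f) via R1 from path(h,e), path(e,f)
round 3: derive reach(c,a) via R3 from reach(c,f), cites(f,a)
round 3: derive reach(c,e) via R3 from reach(c,i), cites(i,e)
round 3: derive reach(c,j) via R3 from reach(c,i), cites(i,j)
round 3: derive reach(h,a) via R3 from reach(h,f), cites(f,a)
round 3: derive reach(h,b) via R3 from reach(h,j), cites(j,b)
round 3: derive reach(i,f) via R3 from reach(i,b), cites(b,f)
round 3: derive reach(j,a) via R3 from reach(j,f), cites(f,a)
round 3: derive reach(j,e) via R3 from reach(j,i), cites(i,e)
round 3: derive reach(j,j) via R3 from reach(j,i), cites(i,j)
round 4: derive reach(i,a) via R3 from reach(i,f), cites(f,a)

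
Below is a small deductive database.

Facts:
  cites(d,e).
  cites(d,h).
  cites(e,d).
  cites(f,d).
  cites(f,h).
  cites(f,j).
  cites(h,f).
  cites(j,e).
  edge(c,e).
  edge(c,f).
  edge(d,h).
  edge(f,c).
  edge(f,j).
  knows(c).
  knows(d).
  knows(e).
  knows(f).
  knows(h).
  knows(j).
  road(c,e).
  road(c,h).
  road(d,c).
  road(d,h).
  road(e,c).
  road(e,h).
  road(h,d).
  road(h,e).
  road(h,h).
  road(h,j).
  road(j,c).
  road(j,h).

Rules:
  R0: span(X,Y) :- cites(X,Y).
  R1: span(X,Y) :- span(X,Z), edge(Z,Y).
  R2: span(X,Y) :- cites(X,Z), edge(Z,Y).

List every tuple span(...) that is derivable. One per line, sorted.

span(d,e)
span(d,h)
span(e,d)
span(e,h)
span(f,d)
span(f,h)
span(f,j)
span(h,c)
span(h,e)
span(h,f)
span(h,j)
span(j,e)

round 1: derive span(d,e) via R0 from cites(d,e)
round 1: derive span(d,h) via R0 from cites(d,h)
round 1: derive span(e,d) via R0 from cites(e,d)
round 1: derive span(f,d) via R0 from cites(f,d)
round 1: derive span(f,h) via R0 from cites(f,h)
round 1: derive span(f,j) via R0 from cites(f,j)
round 1: derive span(h,f) via R0 from cites(h,f)
round 1: derive span(j,e) via R0 from cites(j,e)
round 1: derive span(e,h) via R2 from cites(e,d), edge(d,h)
round 1: derive span(h,c) via R2 from cites(h,f), edge(f,c)
round 1: derive span(h,j) via R2 from cites(h,f), edge(f,j)
round 2: derive span(h,e) via R1 from span(h,c), edge(c,e)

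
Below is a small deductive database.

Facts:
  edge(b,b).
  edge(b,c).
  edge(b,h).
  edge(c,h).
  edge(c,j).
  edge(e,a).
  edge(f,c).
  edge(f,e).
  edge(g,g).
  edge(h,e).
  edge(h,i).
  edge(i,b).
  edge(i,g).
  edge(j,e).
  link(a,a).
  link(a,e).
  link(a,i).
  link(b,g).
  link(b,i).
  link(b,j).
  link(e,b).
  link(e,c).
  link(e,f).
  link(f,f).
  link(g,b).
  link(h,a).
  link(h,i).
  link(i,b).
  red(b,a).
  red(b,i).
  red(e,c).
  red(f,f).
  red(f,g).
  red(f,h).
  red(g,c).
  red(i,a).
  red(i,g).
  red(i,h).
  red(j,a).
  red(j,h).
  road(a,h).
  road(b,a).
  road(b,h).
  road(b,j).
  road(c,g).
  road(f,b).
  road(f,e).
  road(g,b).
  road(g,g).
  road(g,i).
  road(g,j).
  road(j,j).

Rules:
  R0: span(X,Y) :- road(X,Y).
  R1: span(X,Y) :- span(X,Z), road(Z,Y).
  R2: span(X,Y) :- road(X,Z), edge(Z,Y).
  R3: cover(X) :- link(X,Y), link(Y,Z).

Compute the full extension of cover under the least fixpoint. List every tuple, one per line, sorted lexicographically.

round 1: derive cover(a) via R3 from link(a,a), link(a,a)
round 1: derive cover(b) via R3 from link(b,g), link(g,b)
round 1: derive cover(e) via R3 from link(e,b), link(b,g)
round 1: derive cover(f) via R3 from link(f,f), link(f,f)
round 1: derive cover(g) via R3 from link(g,b), link(b,g)
round 1: derive cover(h) via R3 from link(h,a), link(a,a)
round 1: derive cover(i) via R3 from link(i,b), link(b,g)

cover(a)
cover(b)
cover(e)
cover(f)
cover(g)
cover(h)
cover(i)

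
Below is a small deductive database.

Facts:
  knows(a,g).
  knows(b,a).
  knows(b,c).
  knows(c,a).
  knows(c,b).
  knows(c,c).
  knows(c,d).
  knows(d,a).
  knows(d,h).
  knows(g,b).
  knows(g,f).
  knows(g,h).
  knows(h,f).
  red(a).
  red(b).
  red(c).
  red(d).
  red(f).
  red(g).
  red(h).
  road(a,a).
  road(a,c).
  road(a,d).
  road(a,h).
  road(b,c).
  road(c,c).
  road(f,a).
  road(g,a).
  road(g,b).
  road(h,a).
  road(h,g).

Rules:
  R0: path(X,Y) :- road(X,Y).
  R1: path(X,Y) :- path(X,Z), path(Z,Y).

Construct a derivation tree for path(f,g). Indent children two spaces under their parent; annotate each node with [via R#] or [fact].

round 1: derive path(a,a) via R0 from road(a,a)
round 1: derive path(a,c) via R0 from road(a,c)
round 1: derive path(a,d) via R0 from road(a,d)
round 1: derive path(a,h) via R0 from road(a,h)
round 1: derive path(b,c) via R0 from road(b,c)
round 1: derive path(c,c) via R0 from road(c,c)
round 1: derive path(f,a) via R0 from road(f,a)
round 1: derive path(g,a) via R0 from road(g,a)
round 1: derive path(g,b) via R0 from road(g,b)
round 1: derive path(h,a) via R0 from road(h,a)
round 1: derive path(h,g) via R0 from road(h,g)
round 2: derive path(a,g) via R1 from path(a,h), path(h,g)
round 2: derive path(f,c) via R1 from path(f,a), path(a,c)
round 2: derive path(f,d) via R1 from path(f,a), path(a,d)
round 2: derive path(f,h) via R1 from path(f,a), path(a,h)
round 2: derive path(g,c) via R1 from path(g,a), path(a,c)
round 2: derive path(g,d) via R1 from path(g,a), path(a,d)
round 2: derive path(g,h) via R1 from path(g,a), path(a,h)
round 2: derive path(h,b) via R1 from path(h,g), path(g,b)
round 2: derive path(h,c) via R1 from path(h,a), path(a,c)
round 2: derive path(h,d) via R1 from path(h,a), path(a,d)
round 2: derive path(h,h) via R1 from path(h,a), path(a,h)
round 3: derive path(a,b) via R1 from path(a,g), path(g,b)
round 3: derive path(f,b) via R1 from path(f,h), path(h,b)
round 3: derive path(f,g) via R1 from path(f,a), path(a,g)
round 3: derive path(g,g) via R1 from path(g,a), path(a,g)

path(f,g)  [via R1]
  path(f,a)  [via R0]
    road(f,a)  [fact]
  path(a,g)  [via R1]
    path(a,h)  [via R0]
      road(a,h)  [fact]
    path(h,g)  [via R0]
      road(h,g)  [fact]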